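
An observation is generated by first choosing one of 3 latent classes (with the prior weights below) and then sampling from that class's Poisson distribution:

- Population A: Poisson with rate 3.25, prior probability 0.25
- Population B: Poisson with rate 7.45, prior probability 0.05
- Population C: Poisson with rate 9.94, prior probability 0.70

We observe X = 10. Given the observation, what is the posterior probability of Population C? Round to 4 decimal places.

Posterior ∝ prior × likelihood, so P(k | x) ∝ w_k f_k(x); normalise over all components.
Evaluate each component's likelihood at the observed value:
  f_A = e^(−3.25)·3.25^10/10! = 0.0014048
  f_B = e^(−7.45)·7.45^10/10! = 0.0843929
  f_C = e^(−9.94)·9.94^10/10! = 0.125087
Weight by the priors:
  w_A·f_A = 0.25 × 0.0014048 = 0.000351199
  w_B·f_B = 0.05 × 0.0843929 = 0.00421964
  w_C·f_C = 0.70 × 0.125087 = 0.0875612
Marginal: 0.000351199 + 0.00421964 + 0.0875612 = 0.092132
P(Population C | the observation) = 0.0875612 / 0.092132 ≈ 0.9504

0.9504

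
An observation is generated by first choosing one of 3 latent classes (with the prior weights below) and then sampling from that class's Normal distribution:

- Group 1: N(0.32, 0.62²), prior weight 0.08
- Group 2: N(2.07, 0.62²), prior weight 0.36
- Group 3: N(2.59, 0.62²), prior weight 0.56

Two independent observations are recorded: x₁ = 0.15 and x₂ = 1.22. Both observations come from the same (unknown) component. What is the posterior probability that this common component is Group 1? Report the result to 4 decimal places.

0.9578

Apply Bayes' rule: the posterior for each component is proportional to its prior times its likelihood at x.
Since both observations come from the same component, the likelihood for component k is f_k(x₁)·f_k(x₂).
  L_1 = [(1/(0.62·√(2π)))·exp(−(0.15−0.32)²/(2·0.62²)) = 0.643455·exp(-0.03759) = 0.619716] × [0.224362] = 0.139041
  L_2 = [(1/(0.62·√(2π)))·exp(−(0.15−2.07)²/(2·0.62²)) = 0.643455·exp(-4.79501) = 0.00532199] × [0.251408] = 0.00133799
  L_3 = [(1/(0.62·√(2π)))·exp(−(0.15−2.59)²/(2·0.62²)) = 0.643455·exp(-7.74402) = 0.000278827] × [0.0560092] = 1.56169e-05
Unnormalised posteriors:
  π_1·L_1 = 0.08 × 0.139041 = 0.0111233
  π_2·L_2 = 0.36 × 0.00133799 = 0.000481676
  π_3·L_3 = 0.56 × 1.56169e-05 = 8.74544e-06
Normaliser: 0.0111233 + 0.000481676 + 8.74544e-06 = 0.0116137
Responsibility of Group 1: 0.0111233 / 0.0116137 ≈ 0.9578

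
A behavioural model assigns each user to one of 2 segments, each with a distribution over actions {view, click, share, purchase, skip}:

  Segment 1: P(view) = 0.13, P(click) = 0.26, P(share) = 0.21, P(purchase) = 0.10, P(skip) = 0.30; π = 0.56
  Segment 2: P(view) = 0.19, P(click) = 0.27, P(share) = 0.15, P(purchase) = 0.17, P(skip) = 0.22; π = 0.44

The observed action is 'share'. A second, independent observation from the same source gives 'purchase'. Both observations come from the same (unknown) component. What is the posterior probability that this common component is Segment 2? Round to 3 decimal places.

Apply Bayes' rule: the posterior for each component is proportional to its prior times its likelihood at x.
Since both observations come from the same component, the likelihood for component k is f_k(x₁)·f_k(x₂).
  L_1 = [P(share | comp) = 0.21] × [0.1] = 0.021
  L_2 = [P(share | comp) = 0.15] × [0.17] = 0.0255
Unnormalised posteriors:
  P(Z=1)·L_1 = 0.56 × 0.021 = 0.01176
  P(Z=2)·L_2 = 0.44 × 0.0255 = 0.01122
Normaliser: 0.01176 + 0.01122 = 0.02298
P(Segment 2 | data) = 0.01122 / 0.02298 ≈ 0.488

0.488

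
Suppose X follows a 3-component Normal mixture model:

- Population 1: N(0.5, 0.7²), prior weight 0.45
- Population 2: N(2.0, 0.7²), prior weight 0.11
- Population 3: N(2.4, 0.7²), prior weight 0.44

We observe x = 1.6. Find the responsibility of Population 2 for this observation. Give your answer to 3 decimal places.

0.206

Apply Bayes' rule: the posterior for each component is proportional to its prior times its likelihood at x.
Component likelihoods at x = 1.6:
  L_1 = (1/(0.7·√(2π)))·exp(−(1.6−0.5)²/(2·0.7²)) = 0.569918·exp(-1.23469) = 0.165803
  L_2 = (1/(0.7·√(2π)))·exp(−(1.6−2.0)²/(2·0.7²)) = 0.569918·exp(-0.16327) = 0.484068
  L_3 = (1/(0.7·√(2π)))·exp(−(1.6−2.4)²/(2·0.7²)) = 0.569918·exp(-0.65306) = 0.296614
Multiply by the mixture weights:
  P(Z=1)·L_1 = 0.45 × 0.165803 = 0.0746112
  P(Z=2)·L_2 = 0.11 × 0.484068 = 0.0532475
  P(Z=3)·L_3 = 0.44 × 0.296614 = 0.13051
Denominator: 0.0746112 + 0.0532475 + 0.13051 = 0.258369
So the posterior for Population 2 is 0.0532475 / 0.258369 ≈ 0.206.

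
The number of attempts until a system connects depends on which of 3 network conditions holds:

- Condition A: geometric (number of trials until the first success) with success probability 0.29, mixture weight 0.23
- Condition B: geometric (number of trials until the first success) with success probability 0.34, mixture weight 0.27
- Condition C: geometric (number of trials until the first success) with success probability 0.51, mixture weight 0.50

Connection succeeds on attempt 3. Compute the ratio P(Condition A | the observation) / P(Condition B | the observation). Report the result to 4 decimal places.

Posterior odds = (P(Z=i) f_i(x)) / (P(Z=j) f_j(x)); the normalising sum cancels.
Evaluate each component's likelihood at the observed value:
  p_A = 0.29·(1−0.29)^2 = 0.29·0.5041 = 0.146189
  p_B = 0.34·(1−0.34)^2 = 0.34·0.4356 = 0.148104
  p_C = 0.51·(1−0.51)^2 = 0.51·0.2401 = 0.122451
0.0336235 / 0.0399881 ≈ 0.8408

0.8408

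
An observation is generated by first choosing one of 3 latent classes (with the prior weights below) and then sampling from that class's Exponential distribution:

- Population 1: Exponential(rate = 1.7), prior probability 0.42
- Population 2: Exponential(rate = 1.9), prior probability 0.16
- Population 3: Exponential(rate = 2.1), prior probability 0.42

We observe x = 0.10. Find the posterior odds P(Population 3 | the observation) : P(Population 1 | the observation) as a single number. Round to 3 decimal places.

1.187

Posterior odds = (w_i f_i(x)) / (w_j f_j(x)); the normalising sum cancels.
Exponential densities:
  L_1 = 1.7·e^(−1.7·0.10) = 1.7·e^(−0.1700) = 1.43423
  L_2 = 1.9·e^(−1.9·0.10) = 1.9·e^(−0.1900) = 1.57122
  L_3 = 2.1·e^(−2.1·0.10) = 2.1·e^(−0.2100) = 1.70223
Odds = (0.42/0.42) × (1.70223/1.43423) = 1 × 1.18686 ≈ 1.187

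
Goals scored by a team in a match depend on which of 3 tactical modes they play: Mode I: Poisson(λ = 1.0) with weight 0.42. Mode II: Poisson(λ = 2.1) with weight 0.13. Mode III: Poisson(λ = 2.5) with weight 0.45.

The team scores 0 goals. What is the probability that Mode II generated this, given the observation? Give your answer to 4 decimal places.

0.0768

Apply Bayes' rule: the posterior for each component is proportional to its prior times its likelihood at x.
Poisson probabilities:
  f_I = 0.367879
  f_II = 0.122456
  f_III = 0.082085
Prior × likelihood for each component:
  π_I·f_I = 0.42 × 0.367879 = 0.154509
  π_II·f_II = 0.13 × 0.122456 = 0.0159193
  π_III·f_III = 0.45 × 0.082085 = 0.0369382
Marginal: 0.154509 + 0.0159193 + 0.0369382 = 0.207367
P(Mode II | data) ≈ 0.0768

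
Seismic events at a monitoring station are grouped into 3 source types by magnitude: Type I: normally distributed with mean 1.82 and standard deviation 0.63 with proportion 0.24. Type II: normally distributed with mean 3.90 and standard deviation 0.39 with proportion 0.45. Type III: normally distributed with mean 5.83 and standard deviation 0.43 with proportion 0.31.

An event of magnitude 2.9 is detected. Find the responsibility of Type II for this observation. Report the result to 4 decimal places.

The responsibility of component k is π_k f_k(x) divided by Σ_j π_j f_j(x).
Evaluate each component's likelihood at the observed value:
  L_I = 0.145688
  L_II = 0.0382107
  L_III = 7.67898e-11
Multiply by the mixture weights:
  π_I·L_I = 0.24 × 0.145688 = 0.034965
  π_II·L_II = 0.45 × 0.0382107 = 0.0171948
  π_III·L_III = 0.31 × 7.67898e-11 = 2.38048e-11
Marginal: 0.034965 + 0.0171948 + 2.38048e-11 = 0.0521598
Responsibility of Type II: 0.0171948 / 0.0521598 ≈ 0.3297

0.3297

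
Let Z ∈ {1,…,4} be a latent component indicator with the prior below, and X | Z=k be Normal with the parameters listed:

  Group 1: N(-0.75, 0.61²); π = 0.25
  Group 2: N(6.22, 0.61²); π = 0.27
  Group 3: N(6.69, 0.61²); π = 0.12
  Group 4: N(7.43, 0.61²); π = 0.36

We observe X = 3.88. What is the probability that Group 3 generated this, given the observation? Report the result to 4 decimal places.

0.0169

By Bayes' theorem, P(k | x) = π_k f_k(x) / Σ_j π_j f_j(x).
Component likelihoods at x = 3.88:
  f_1 = 2.02116e-13
  f_2 = 0.000417034
  f_3 = 1.613e-05
  f_4 = 2.89142e-08
Prior × likelihood for each component:
  π_1·f_1 = 0.25 × 2.02116e-13 = 5.05289e-14
  π_2·f_2 = 0.27 × 0.000417034 = 0.000112599
  π_3·f_3 = 0.12 × 1.613e-05 = 1.9356e-06
  π_4·f_4 = 0.36 × 2.89142e-08 = 1.04091e-08
Denominator: 5.05289e-14 + 0.000112599 + 1.9356e-06 + 1.04091e-08 = 0.000114545
So the posterior for Group 3 is 1.9356e-06 / 0.000114545 ≈ 0.0169.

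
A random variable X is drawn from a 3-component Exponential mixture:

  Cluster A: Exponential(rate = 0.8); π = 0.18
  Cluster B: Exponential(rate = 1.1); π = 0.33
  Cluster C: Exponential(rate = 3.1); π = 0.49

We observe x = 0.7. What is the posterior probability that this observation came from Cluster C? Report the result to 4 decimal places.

By Bayes' theorem, P(k | x) = w_k f_k(x) / Σ_j w_j f_j(x).
Exponential densities:
  f_A = 0.456967
  f_B = 0.509314
  f_C = 0.353951
Multiply by the mixture weights:
  w_A·f_A = 0.18 × 0.456967 = 0.0822541
  w_B·f_B = 0.33 × 0.509314 = 0.168074
  w_C·f_C = 0.49 × 0.353951 = 0.173436
Marginal: 0.0822541 + 0.168074 + 0.173436 = 0.423764
So the posterior for Cluster C is 0.173436 / 0.423764 ≈ 0.4093.

0.4093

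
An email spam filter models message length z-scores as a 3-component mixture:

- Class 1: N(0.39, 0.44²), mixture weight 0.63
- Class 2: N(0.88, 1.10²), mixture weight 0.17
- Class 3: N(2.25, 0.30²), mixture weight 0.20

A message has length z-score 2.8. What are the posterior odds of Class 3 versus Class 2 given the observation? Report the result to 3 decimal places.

Only the two components matter; the odds are (w_i f_i(x)) / (w_j f_j(x)).
Component likelihoods at x = 2.8:
  f_1 = 2.77286e-07
  f_2 = 0.0790595
  f_3 = 0.247704
Posterior odds = (w_3·f_3) / (w_2·f_2) = (0.20·0.247704) / (0.17·0.0790595) = 0.0495408 / 0.0134401 ≈ 3.686

3.686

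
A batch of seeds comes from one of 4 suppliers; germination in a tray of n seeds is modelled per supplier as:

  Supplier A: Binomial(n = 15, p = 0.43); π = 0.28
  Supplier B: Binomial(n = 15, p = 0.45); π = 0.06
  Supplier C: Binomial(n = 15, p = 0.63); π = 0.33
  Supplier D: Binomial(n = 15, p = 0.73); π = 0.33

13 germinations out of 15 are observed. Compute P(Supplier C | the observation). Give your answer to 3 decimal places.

By Bayes' theorem, P(k | x) = π_k f_k(x) / Σ_j π_j f_j(x).
Binomial probabilities:
  p_A = 0.000586177
  p_B = 0.000985547
  p_C = 0.0354014
  p_D = 0.127972
Multiply by the mixture weights:
  π_A·p_A = 0.28 × 0.000586177 = 0.00016413
  π_B·p_B = 0.06 × 0.000985547 = 5.91328e-05
  π_C·p_C = 0.33 × 0.0354014 = 0.0116824
  π_D·p_D = 0.33 × 0.127972 = 0.0422307
Denominator: 0.00016413 + 5.91328e-05 + 0.0116824 + 0.0422307 = 0.0541364
P(Supplier C | data) ≈ 0.216

0.216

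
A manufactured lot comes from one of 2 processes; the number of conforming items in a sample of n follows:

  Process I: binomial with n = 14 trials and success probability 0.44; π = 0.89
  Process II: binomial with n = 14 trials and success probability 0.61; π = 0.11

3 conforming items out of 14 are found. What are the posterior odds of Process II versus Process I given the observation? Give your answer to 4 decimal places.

Only the two components matter; the odds are (w_i f_i(x)) / (w_j f_j(x)).
Binomial probabilities:
  f_I = 0.0526657
  f_II = 0.00262302
0.000288532 / 0.0468725 ≈ 0.0062

0.0062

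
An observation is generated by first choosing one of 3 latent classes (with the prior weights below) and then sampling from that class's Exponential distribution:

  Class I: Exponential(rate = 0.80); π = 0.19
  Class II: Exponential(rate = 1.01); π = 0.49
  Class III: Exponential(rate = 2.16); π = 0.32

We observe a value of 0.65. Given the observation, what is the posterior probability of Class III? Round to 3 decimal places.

P(component k | x) = π_k·f_k(x) / marginal(x), where marginal(x) = Σ_j π_j·f_j(x).
Exponential densities:
  f_I = 0.80·e^(−0.80·0.65) = 0.80·e^(−0.5200) = 0.475616
  f_II = 1.01·e^(−1.01·0.65) = 1.01·e^(−0.6565) = 0.52385
  f_III = 2.16·e^(−2.16·0.65) = 2.16·e^(−1.4040) = 0.530523
Multiply by the mixture weights:
  π_I·f_I = 0.19 × 0.475616 = 0.0903671
  π_II·f_II = 0.49 × 0.52385 = 0.256687
  π_III·f_III = 0.32 × 0.530523 = 0.169767
Normaliser: 0.0903671 + 0.256687 + 0.169767 = 0.516821
So the posterior for Class III is 0.169767 / 0.516821 ≈ 0.328.

0.328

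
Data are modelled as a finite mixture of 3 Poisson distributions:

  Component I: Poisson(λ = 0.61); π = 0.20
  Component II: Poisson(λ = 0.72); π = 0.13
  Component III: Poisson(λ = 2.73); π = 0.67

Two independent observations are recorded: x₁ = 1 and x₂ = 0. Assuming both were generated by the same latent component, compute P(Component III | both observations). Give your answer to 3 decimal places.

P(component k | x) = π_k·f_k(x) / marginal(x), where marginal(x) = Σ_j π_j·f_j(x).
Since both observations come from the same component, the likelihood for component k is f_k(x₁)·f_k(x₂).
  p_I = [0.331444] × [0.543351] = 0.18009
  p_II = [0.350462] × [0.486752] = 0.170588
  p_III = [0.178049] × [0.0652193] = 0.0116122
Multiply by the mixture weights:
  π_I·p_I = 0.20 × 0.18009 = 0.0360181
  π_II·p_II = 0.13 × 0.170588 = 0.0221764
  π_III·p_III = 0.67 × 0.0116122 = 0.00778018
Marginal: 0.0360181 + 0.0221764 + 0.00778018 = 0.0659747
P(Component III | data) ≈ 0.118

0.118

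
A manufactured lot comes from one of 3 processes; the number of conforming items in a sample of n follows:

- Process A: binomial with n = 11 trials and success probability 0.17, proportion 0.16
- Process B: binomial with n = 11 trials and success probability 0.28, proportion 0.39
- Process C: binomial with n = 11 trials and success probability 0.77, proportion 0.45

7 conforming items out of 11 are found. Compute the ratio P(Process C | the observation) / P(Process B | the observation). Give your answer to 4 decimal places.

14.2909

The posterior odds equal the prior odds times the likelihood ratio: (P(Z=i)/P(Z=j))·(f_i(x)/f_j(x)).
Component likelihoods at x = 7 conforming items out of 11:
  p_A = 0.000642641
  p_B = 0.011966
  p_C = 0.148204
0.0666919 / 0.00466675 ≈ 14.2909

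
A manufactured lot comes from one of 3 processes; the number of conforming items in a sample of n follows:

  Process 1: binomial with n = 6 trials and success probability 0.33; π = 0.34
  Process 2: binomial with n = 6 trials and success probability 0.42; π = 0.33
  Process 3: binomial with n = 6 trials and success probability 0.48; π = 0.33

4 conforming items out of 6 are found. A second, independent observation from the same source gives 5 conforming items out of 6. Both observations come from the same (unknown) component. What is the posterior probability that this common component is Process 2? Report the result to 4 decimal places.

0.2795

Posterior ∝ prior × likelihood, so P(k | x) ∝ P(Z=k) f_k(x); normalise over all components.
Since both observations come from the same component, the likelihood for component k is f_k(x₁)·f_k(x₂).
  f_1 = [0.079854] × [0.0157324] = 0.0012563
  f_2 = [0.157016] × [0.0454805] = 0.00714118
  f_3 = [0.215309] × [0.0794988] = 0.0171168
Prior × likelihood for each component:
  P(Z=1)·f_1 = 0.34 × 0.0012563 = 0.000427141
  P(Z=2)·f_2 = 0.33 × 0.00714118 = 0.00235659
  P(Z=3)·f_3 = 0.33 × 0.0171168 = 0.00564856
Evidence: 0.000427141 + 0.00235659 + 0.00564856 = 0.00843229
P(Process 2 | data) = 0.00235659 / 0.00843229 ≈ 0.2795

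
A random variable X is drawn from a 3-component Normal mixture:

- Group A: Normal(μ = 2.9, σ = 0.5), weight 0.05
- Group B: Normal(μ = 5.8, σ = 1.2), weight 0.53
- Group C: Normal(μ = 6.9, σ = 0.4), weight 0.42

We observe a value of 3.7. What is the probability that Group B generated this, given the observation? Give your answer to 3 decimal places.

P(component k | x) = π_k·f_k(x) / marginal(x), where marginal(x) = Σ_j π_j·f_j(x).
Evaluate each component's likelihood at the observed value:
  p_A = 0.221842
  p_B = 0.0718978
  p_C = 1.26307e-14
Unnormalised posteriors:
  π_A·p_A = 0.05 × 0.221842 = 0.0110921
  π_B·p_B = 0.53 × 0.0718978 = 0.0381058
  π_C·p_C = 0.42 × 1.26307e-14 = 5.30488e-15
Evidence: 0.0110921 + 0.0381058 + 5.30488e-15 = 0.0491979
Responsibility of Group B: 0.0381058 / 0.0491979 ≈ 0.775

0.775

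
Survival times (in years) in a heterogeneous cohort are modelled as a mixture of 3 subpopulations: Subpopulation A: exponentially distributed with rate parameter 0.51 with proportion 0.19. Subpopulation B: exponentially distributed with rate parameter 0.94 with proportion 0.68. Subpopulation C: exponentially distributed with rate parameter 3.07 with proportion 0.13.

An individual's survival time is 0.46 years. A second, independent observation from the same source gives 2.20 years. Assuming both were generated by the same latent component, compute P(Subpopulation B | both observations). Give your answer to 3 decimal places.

P(component k | x) = P(Z=k)·f_k(x) / marginal(x), where marginal(x) = Σ_j P(Z=j)·f_j(x).
Since both observations come from the same component, the likelihood for component k is f_k(x₁)·f_k(x₂).
  f_A = [0.51·e^(−0.51·0.46) = 0.51·e^(−0.2346) = 0.403352] × [0.16607] = 0.0669848
  f_B = [0.94·e^(−0.94·0.46) = 0.94·e^(−0.4324) = 0.610013] × [0.118852] = 0.0725013
  f_C = [3.07·e^(−3.07·0.46) = 3.07·e^(−1.4122) = 0.747873] × [0.00358025] = 0.00267757
Prior × likelihood for each component:
  P(Z=A)·f_A = 0.19 × 0.0669848 = 0.0127271
  P(Z=B)·f_B = 0.68 × 0.0725013 = 0.0493009
  P(Z=C)·f_C = 0.13 × 0.00267757 = 0.000348084
Sum: 0.0127271 + 0.0493009 + 0.000348084 = 0.0623761
So the posterior for Subpopulation B is 0.0493009 / 0.0623761 ≈ 0.790.

0.790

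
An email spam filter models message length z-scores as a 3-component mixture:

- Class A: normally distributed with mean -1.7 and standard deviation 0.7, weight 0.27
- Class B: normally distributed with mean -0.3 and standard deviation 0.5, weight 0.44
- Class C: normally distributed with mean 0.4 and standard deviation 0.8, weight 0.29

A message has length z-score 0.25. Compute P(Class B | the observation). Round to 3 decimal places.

By Bayes' theorem, P(k | x) = π_k f_k(x) / Σ_j π_j f_j(x).
Evaluate each component's likelihood at the observed value:
  f_A = (1/(0.7·√(2π)))·exp(−(0.25−-1.7)²/(2·0.7²)) = 0.569918·exp(-3.88010) = 0.0117681
  f_B = (1/(0.5·√(2π)))·exp(−(0.25−-0.3)²/(2·0.5²)) = 0.797885·exp(-0.60500) = 0.435704
  f_C = (1/(0.8·√(2π)))·exp(−(0.25−0.4)²/(2·0.8²)) = 0.498678·exp(-0.01758) = 0.489989
Multiply by the mixture weights:
  π_A·f_A = 0.27 × 0.0117681 = 0.00317738
  π_B·f_B = 0.44 × 0.435704 = 0.19171
  π_C·f_C = 0.29 × 0.489989 = 0.142097
Sum: 0.00317738 + 0.19171 + 0.142097 = 0.336984
P(Class B | x) = 0.19171 / 0.336984 ≈ 0.569

0.569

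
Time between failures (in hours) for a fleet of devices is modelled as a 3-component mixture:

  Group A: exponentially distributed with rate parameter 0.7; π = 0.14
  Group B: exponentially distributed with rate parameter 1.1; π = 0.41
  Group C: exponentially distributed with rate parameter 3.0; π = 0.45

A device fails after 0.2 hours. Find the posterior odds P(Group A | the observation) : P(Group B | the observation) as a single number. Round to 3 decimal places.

0.235

Since P(k|x) ∝ π_k f_k(x), the posterior odds are π_i f_i(x) / (π_j f_j(x)).
Evaluate each component's likelihood at the observed value:
  f_A = 0.7·e^(−0.7·0.2) = 0.7·e^(−0.1400) = 0.608551
  f_B = 1.1·e^(−1.1·0.2) = 1.1·e^(−0.2200) = 0.882771
  f_C = 3.0·e^(−3.0·0.2) = 3.0·e^(−0.6000) = 1.64643
Odds = (0.14/0.41) × (0.608551/0.882771) = 0.341463 × 0.689364 ≈ 0.235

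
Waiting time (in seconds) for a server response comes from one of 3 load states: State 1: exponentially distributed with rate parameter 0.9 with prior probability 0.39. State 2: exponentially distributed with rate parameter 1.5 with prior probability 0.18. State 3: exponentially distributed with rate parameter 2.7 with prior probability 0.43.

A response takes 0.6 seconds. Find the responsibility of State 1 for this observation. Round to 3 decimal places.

P(component k | x) = w_k·f_k(x) / marginal(x), where marginal(x) = Σ_j w_j·f_j(x).
Evaluate each component's likelihood at the observed value:
  p_1 = 0.524473
  p_2 = 0.609854
  p_3 = 0.534326
Weight by the priors:
  w_1·p_1 = 0.39 × 0.524473 = 0.204545
  w_2·p_2 = 0.18 × 0.609854 = 0.109774
  w_3·p_3 = 0.43 × 0.534326 = 0.22976
Sum: 0.204545 + 0.109774 + 0.22976 = 0.544079
P(State 1 | data) = 0.204545 / 0.544079 ≈ 0.376

0.376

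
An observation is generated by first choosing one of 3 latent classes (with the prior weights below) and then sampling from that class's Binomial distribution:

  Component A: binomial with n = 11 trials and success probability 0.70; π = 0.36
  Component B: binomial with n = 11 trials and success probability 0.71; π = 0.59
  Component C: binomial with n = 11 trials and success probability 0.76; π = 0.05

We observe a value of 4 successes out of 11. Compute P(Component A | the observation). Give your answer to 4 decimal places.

P(component k | x) = π_k·f_k(x) / marginal(x), where marginal(x) = Σ_j π_j·f_j(x).
Binomial probabilities:
  f_A = C(11,4)·0.70^4·0.30^7 = 330·0.2401·0.0002187 = 0.0173283
  f_B = C(11,4)·0.71^4·0.29^7 = 330·0.254117·0.000172499 = 0.0144655
  f_C = C(11,4)·0.76^4·0.24^7 = 330·0.333622·4.58647e-05 = 0.00504948
Weight by the priors:
  π_A·f_A = 0.36 × 0.0173283 = 0.00623817
  π_B·f_B = 0.59 × 0.0144655 = 0.00853464
  π_C·f_C = 0.05 × 0.00504948 = 0.000252474
Normaliser: 0.00623817 + 0.00853464 + 0.000252474 = 0.0150253
Responsibility of Component A: 0.00623817 / 0.0150253 ≈ 0.4152

0.4152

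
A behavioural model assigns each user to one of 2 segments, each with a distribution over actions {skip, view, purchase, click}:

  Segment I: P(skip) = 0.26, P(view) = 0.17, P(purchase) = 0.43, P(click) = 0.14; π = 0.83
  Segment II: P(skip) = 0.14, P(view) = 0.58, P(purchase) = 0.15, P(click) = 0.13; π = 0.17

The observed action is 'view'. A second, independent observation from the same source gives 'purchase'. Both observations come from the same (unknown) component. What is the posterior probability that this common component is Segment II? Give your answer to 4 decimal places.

Apply Bayes' rule: the posterior for each component is proportional to its prior times its likelihood at x.
Since both observations come from the same component, the likelihood for component k is f_k(x₁)·f_k(x₂).
  f_I = [0.17] × [0.43] = 0.0731
  f_II = [0.58] × [0.15] = 0.087
Weight by the priors:
  π_I·f_I = 0.83 × 0.0731 = 0.060673
  π_II·f_II = 0.17 × 0.087 = 0.01479
Normaliser: 0.060673 + 0.01479 = 0.075463
P(Segment II | x) = 0.01479 / 0.075463 ≈ 0.1960

0.1960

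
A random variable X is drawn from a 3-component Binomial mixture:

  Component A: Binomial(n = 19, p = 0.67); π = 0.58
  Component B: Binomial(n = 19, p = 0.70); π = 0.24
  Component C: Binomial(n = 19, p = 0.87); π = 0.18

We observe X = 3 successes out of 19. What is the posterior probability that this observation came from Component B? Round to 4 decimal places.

0.0931

Posterior ∝ prior × likelihood, so P(k | x) ∝ π_k f_k(x); normalise over all components.
Component likelihoods at x = 3 successes out of 19:
  p_A = C(19,3)·0.67^3·0.33^16 = 969·0.300763·1.97799e-08 = 5.76463e-06
  p_B = C(19,3)·0.70^3·0.30^16 = 969·0.343·4.30467e-09 = 1.43073e-06
  p_C = C(19,3)·0.87^3·0.13^16 = 969·0.658503·6.65417e-15 = 4.24595e-12
Unnormalised posteriors:
  π_A·p_A = 0.58 × 5.76463e-06 = 3.34348e-06
  π_B·p_B = 0.24 × 1.43073e-06 = 3.43375e-07
  π_C·p_C = 0.18 × 4.24595e-12 = 7.64272e-13
Denominator: 3.34348e-06 + 3.43375e-07 + 7.64272e-13 = 3.68686e-06
P(Component B | x) ≈ 0.0931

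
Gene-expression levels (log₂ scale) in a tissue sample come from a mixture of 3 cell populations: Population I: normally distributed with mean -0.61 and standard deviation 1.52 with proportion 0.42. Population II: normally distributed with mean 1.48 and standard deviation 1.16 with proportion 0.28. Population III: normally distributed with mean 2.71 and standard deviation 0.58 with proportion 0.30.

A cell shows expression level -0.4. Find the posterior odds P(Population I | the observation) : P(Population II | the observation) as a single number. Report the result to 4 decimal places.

4.2163

Since P(k|x) ∝ w_k f_k(x), the posterior odds are w_i f_i(x) / (w_j f_j(x)).
Evaluate each component's likelihood at the observed value:
  p_I = (1/(1.52·√(2π)))·exp(−(-0.4−-0.61)²/(2·1.52²)) = 0.262462·exp(-0.00954) = 0.259969
  p_II = (1/(1.16·√(2π)))·exp(−(-0.4−1.48)²/(2·1.16²)) = 0.343916·exp(-1.31332) = 0.092488
  p_III = (1/(0.58·√(2π)))·exp(−(-0.4−2.71)²/(2·0.58²)) = 0.687832·exp(-14.37589) = 3.92746e-07
0.109187 / 0.0258966 ≈ 4.2163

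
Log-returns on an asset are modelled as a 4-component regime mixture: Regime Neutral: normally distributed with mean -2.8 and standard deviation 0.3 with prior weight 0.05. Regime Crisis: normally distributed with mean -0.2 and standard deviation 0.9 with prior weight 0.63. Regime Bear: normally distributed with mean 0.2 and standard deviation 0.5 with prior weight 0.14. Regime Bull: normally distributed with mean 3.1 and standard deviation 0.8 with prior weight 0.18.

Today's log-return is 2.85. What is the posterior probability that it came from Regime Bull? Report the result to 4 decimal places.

Posterior ∝ prior × likelihood, so P(k | x) ∝ π_k f_k(x); normalise over all components.
Component likelihoods at x = 2.85:
  f_Neutral = 1.26727e-77
  f_Crisis = 0.00142176
  f_Bear = 6.3427e-07
  f_Bull = 0.474913
Prior × likelihood for each component:
  π_Neutral·f_Neutral = 0.05 × 1.26727e-77 = 6.33635e-79
  π_Crisis·f_Crisis = 0.63 × 0.00142176 = 0.000895707
  π_Bear·f_Bear = 0.14 × 6.3427e-07 = 8.87978e-08
  π_Bull·f_Bull = 0.18 × 0.474913 = 0.0854844
Normaliser: 6.33635e-79 + 0.000895707 + 8.87978e-08 + 0.0854844 = 0.0863802
So the posterior for Regime Bull is 0.0854844 / 0.0863802 ≈ 0.9896.

0.9896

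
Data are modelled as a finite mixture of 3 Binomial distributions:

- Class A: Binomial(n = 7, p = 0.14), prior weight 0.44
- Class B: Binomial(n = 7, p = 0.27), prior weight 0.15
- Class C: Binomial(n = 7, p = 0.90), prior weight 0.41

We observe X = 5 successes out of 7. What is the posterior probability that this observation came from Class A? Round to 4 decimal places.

0.0069

By Bayes' theorem, P(k | x) = P(Z=k) f_k(x) / Σ_j P(Z=j) f_j(x).
Component likelihoods at x = 5 successes out of 7:
  L_A = C(7,5)·0.14^5·0.86^2 = 21·5.37824e-05·0.7396 = 0.000835327
  L_B = C(7,5)·0.27^5·0.73^2 = 21·0.00143489·0.5329 = 0.0160577
  L_C = C(7,5)·0.90^5·0.10^2 = 21·0.59049·0.01 = 0.124003
Weight by the priors:
  P(Z=A)·L_A = 0.44 × 0.000835327 = 0.000367544
  P(Z=B)·L_B = 0.15 × 0.0160577 = 0.00240866
  P(Z=C)·L_C = 0.41 × 0.124003 = 0.0508412
Sum: 0.000367544 + 0.00240866 + 0.0508412 = 0.0536174
Responsibility of Class A: 0.000367544 / 0.0536174 ≈ 0.0069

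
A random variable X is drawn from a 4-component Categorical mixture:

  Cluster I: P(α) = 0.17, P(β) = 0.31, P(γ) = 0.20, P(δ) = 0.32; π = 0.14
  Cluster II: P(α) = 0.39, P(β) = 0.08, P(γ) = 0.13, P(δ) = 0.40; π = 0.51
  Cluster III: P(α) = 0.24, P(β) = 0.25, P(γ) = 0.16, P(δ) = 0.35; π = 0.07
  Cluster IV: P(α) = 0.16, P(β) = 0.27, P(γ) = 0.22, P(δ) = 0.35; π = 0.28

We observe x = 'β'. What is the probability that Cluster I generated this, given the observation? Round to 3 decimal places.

0.245

Apply Bayes' rule: the posterior for each component is proportional to its prior times its likelihood at x.
Categorical probabilities:
  f_I = 0.31
  f_II = 0.08
  f_III = 0.25
  f_IV = 0.27
Weight by the priors:
  w_I·f_I = 0.14 × 0.31 = 0.0434
  w_II·f_II = 0.51 × 0.08 = 0.0408
  w_III·f_III = 0.07 × 0.25 = 0.0175
  w_IV·f_IV = 0.28 × 0.27 = 0.0756
Evidence: 0.0434 + 0.0408 + 0.0175 + 0.0756 = 0.1773
So the posterior for Cluster I is 0.0434 / 0.1773 ≈ 0.245.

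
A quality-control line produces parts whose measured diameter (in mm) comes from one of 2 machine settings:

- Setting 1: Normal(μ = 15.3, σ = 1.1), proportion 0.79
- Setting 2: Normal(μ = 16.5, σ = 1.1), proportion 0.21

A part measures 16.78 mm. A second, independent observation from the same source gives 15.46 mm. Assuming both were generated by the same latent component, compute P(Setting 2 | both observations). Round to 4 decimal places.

By Bayes' theorem, P(k | x) = w_k f_k(x) / Σ_j w_j f_j(x).
Since both observations come from the same component, the likelihood for component k is f_k(x₁)·f_k(x₂).
  p_1 = [(1/(1.1·√(2π)))·exp(−(16.78−15.3)²/(2·1.1²)) = 0.362675·exp(-0.90512) = 0.146699] × [0.358858] = 0.0526442
  p_2 = [(1/(1.1·√(2π)))·exp(−(16.78−16.5)²/(2·1.1²)) = 0.362675·exp(-0.03240) = 0.351114] × [0.23196] = 0.0814443
Weight by the priors:
  w_1·p_1 = 0.79 × 0.0526442 = 0.0415889
  w_2·p_2 = 0.21 × 0.0814443 = 0.0171033
Marginal: 0.0415889 + 0.0171033 = 0.0586922
Responsibility of Setting 2: 0.0171033 / 0.0586922 ≈ 0.2914

0.2914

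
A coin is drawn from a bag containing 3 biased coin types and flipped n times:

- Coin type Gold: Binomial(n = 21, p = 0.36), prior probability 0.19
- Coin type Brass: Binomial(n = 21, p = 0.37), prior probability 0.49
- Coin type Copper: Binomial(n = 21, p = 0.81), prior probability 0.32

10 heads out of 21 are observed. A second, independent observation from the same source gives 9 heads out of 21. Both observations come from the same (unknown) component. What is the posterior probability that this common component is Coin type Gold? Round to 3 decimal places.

0.249

Apply Bayes' rule: the posterior for each component is proportional to its prior times its likelihood at x.
Since both observations come from the same component, the likelihood for component k is f_k(x₁)·f_k(x₂).
  f_Gold = [C(21,10)·0.36^10·0.64^11 = 352716·3.65616e-05·0.0073787 = 0.0951546] × [0.14097] = 0.0134139
  f_Brass = [C(21,10)·0.37^10·0.63^11 = 352716·4.80858e-05·0.00620506 = 0.105242] × [0.14933] = 0.0157157
  f_Copper = [C(21,10)·0.81^10·0.19^11 = 352716·0.121577·1.1649e-08 = 0.000499534] × [9.76455e-05] = 4.87772e-08
Prior × likelihood for each component:
  w_Gold·f_Gold = 0.19 × 0.0134139 = 0.00254865
  w_Brass·f_Brass = 0.49 × 0.0157157 = 0.00770071
  w_Copper·f_Copper = 0.32 × 4.87772e-08 = 1.56087e-08
Denominator: 0.00254865 + 0.00770071 + 1.56087e-08 = 0.0102494
P(Coin type Gold | x₁, x₂) ≈ 0.249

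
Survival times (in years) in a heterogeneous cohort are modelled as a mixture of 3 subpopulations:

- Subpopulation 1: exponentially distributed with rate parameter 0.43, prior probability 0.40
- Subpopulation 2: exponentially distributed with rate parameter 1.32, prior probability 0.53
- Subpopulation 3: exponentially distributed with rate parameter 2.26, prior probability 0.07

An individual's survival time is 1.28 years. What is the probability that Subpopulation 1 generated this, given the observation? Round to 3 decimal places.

0.418

By Bayes' theorem, P(k | x) = P(Z=k) f_k(x) / Σ_j P(Z=j) f_j(x).
Component likelihoods at x = 1.28 years:
  L_1 = 0.43·e^(−0.43·1.28) = 0.43·e^(−0.5504) = 0.247989
  L_2 = 1.32·e^(−1.32·1.28) = 1.32·e^(−1.6896) = 0.243663
  L_3 = 2.26·e^(−2.26·1.28) = 2.26·e^(−2.8928) = 0.125251
Weight by the priors:
  P(Z=1)·L_1 = 0.40 × 0.247989 = 0.0991957
  P(Z=2)·L_2 = 0.53 × 0.243663 = 0.129142
  P(Z=3)·L_3 = 0.07 × 0.125251 = 0.00876757
Evidence: 0.0991957 + 0.129142 + 0.00876757 = 0.237105
P(Subpopulation 1 | data) = 0.0991957 / 0.237105 ≈ 0.418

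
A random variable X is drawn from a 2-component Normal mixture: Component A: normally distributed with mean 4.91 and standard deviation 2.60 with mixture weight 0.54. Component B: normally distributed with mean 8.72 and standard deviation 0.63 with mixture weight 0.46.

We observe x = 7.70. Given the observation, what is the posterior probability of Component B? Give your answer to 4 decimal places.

0.6277

Apply Bayes' rule: the posterior for each component is proportional to its prior times its likelihood at x.
Normal densities:
  L_A = (1/(2.60·√(2π)))·exp(−(7.70−4.91)²/(2·2.60²)) = 0.153439·exp(-0.57575) = 0.0862766
  L_B = (1/(0.63·√(2π)))·exp(−(7.70−8.72)²/(2·0.63²)) = 0.633242·exp(-1.31066) = 0.170749
Weight by the priors:
  P(Z=A)·L_A = 0.54 × 0.0862766 = 0.0465894
  P(Z=B)·L_B = 0.46 × 0.170749 = 0.0785445
Evidence: 0.0465894 + 0.0785445 = 0.125134
P(Component B | x) = 0.0785445 / 0.125134 ≈ 0.6277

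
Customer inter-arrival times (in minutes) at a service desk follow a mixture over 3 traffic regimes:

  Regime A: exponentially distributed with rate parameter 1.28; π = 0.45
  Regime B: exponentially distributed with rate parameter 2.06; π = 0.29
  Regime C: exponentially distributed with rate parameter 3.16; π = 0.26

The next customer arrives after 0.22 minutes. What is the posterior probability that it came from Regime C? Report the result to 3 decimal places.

0.335

Posterior ∝ prior × likelihood, so P(k | x) ∝ P(Z=k) f_k(x); normalise over all components.
Component likelihoods at x = 0.22 minutes:
  p_A = 1.28·e^(−1.28·0.22) = 1.28·e^(−0.2816) = 0.965857
  p_B = 2.06·e^(−2.06·0.22) = 2.06·e^(−0.4532) = 1.30932
  p_C = 3.16·e^(−3.16·0.22) = 3.16·e^(−0.6952) = 1.57676
Unnormalised posteriors:
  P(Z=A)·p_A = 0.45 × 0.965857 = 0.434635
  P(Z=B)·p_B = 0.29 × 1.30932 = 0.379702
  P(Z=C)·p_C = 0.26 × 1.57676 = 0.409958
Sum: 0.434635 + 0.379702 + 0.409958 = 1.2243
So the posterior for Regime C is 0.409958 / 1.2243 ≈ 0.335.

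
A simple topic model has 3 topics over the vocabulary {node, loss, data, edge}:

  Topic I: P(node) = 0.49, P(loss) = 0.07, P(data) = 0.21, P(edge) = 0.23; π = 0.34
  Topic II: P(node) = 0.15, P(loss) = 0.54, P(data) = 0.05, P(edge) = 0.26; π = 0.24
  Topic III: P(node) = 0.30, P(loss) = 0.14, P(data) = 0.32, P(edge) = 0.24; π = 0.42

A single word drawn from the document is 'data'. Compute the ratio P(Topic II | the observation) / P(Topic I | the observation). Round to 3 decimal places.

The posterior odds equal the prior odds times the likelihood ratio: (w_i/w_j)·(f_i(x)/f_j(x)).
Evaluate each component's likelihood at the observed value:
  p_I = P(data | comp) = 0.21
  p_II = P(data | comp) = 0.05
  p_III = P(data | comp) = 0.32
0.012 / 0.0714 ≈ 0.168

0.168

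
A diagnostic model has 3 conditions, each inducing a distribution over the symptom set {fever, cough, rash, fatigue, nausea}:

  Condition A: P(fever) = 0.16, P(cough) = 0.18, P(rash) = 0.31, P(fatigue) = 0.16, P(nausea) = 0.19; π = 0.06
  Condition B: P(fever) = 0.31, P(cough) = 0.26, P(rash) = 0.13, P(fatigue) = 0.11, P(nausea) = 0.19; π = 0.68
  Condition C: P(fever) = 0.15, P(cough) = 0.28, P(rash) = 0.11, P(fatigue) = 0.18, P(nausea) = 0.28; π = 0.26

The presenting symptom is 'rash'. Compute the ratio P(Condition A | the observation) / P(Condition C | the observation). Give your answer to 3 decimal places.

0.650

Since P(k|x) ∝ P(Z=k) f_k(x), the posterior odds are P(Z=i) f_i(x) / (P(Z=j) f_j(x)).
Categorical probabilities:
  L_A = P(rash | comp) = 0.31
  L_B = P(rash | comp) = 0.13
  L_C = P(rash | comp) = 0.11
0.0186 / 0.0286 ≈ 0.650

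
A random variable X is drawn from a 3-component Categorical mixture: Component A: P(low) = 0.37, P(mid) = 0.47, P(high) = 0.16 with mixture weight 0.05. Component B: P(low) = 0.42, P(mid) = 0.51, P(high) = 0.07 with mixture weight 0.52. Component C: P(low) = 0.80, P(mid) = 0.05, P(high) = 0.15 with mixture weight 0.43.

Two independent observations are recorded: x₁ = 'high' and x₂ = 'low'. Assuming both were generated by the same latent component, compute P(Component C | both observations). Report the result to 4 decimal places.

0.7387

By Bayes' theorem, P(k | x) = π_k f_k(x) / Σ_j π_j f_j(x).
Since both observations come from the same component, the likelihood for component k is f_k(x₁)·f_k(x₂).
  L_A = [0.16] × [0.37] = 0.0592
  L_B = [0.07] × [0.42] = 0.0294
  L_C = [0.15] × [0.8] = 0.12
Multiply by the mixture weights:
  π_A·L_A = 0.05 × 0.0592 = 0.00296
  π_B·L_B = 0.52 × 0.0294 = 0.015288
  π_C·L_C = 0.43 × 0.12 = 0.0516
Sum: 0.00296 + 0.015288 + 0.0516 = 0.069848
So the posterior for Component C is 0.0516 / 0.069848 ≈ 0.7387.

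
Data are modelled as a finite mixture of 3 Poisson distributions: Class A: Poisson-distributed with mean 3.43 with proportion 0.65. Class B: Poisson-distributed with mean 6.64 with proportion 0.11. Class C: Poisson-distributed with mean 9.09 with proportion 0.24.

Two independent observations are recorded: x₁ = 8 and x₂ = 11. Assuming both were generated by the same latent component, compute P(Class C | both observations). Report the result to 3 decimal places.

P(component k | x) = P(Z=k)·f_k(x) / marginal(x), where marginal(x) = Σ_j P(Z=j)·f_j(x).
Since both observations come from the same component, the likelihood for component k is f_k(x₁)·f_k(x₂).
  p_A = [0.0153887] × [0.000627263] = 9.65277e-06
  p_B = [0.122492] × [0.0362224] = 0.00443697
  p_C = [0.130393] × [0.0989259] = 0.0128992
Multiply by the mixture weights:
  P(Z=A)·p_A = 0.65 × 9.65277e-06 = 6.2743e-06
  P(Z=B)·p_B = 0.11 × 0.00443697 = 0.000488067
  P(Z=C)·p_C = 0.24 × 0.0128992 = 0.00309582
Sum: 6.2743e-06 + 0.000488067 + 0.00309582 = 0.00359016
So the posterior for Class C is 0.00309582 / 0.00359016 ≈ 0.862.

0.862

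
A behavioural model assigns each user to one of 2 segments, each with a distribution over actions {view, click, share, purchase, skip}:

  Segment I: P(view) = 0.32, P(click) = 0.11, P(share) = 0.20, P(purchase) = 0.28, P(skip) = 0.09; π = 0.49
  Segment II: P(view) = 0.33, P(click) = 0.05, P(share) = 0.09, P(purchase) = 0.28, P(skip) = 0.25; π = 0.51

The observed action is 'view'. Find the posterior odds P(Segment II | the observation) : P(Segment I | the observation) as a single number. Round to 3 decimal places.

1.073

Since P(k|x) ∝ π_k f_k(x), the posterior odds are π_i f_i(x) / (π_j f_j(x)).
Evaluate each component's likelihood at the observed value:
  p_I = 0.32
  p_II = 0.33
Posterior odds = (π_II·p_II) / (π_I·p_I) = (0.51·0.33) / (0.49·0.32) = 0.1683 / 0.1568 ≈ 1.073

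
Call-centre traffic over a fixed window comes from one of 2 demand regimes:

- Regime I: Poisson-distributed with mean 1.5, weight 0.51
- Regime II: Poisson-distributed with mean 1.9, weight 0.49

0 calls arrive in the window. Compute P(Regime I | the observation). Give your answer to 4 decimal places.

The responsibility of component k is π_k f_k(x) divided by Σ_j π_j f_j(x).
Evaluate each component's likelihood at the observed value:
  p_I = 0.22313
  p_II = 0.149569
Prior × likelihood for each component:
  π_I·p_I = 0.51 × 0.22313 = 0.113796
  π_II·p_II = 0.49 × 0.149569 = 0.0732886
Marginal: 0.113796 + 0.0732886 = 0.187085
Responsibility of Regime I: 0.113796 / 0.187085 ≈ 0.6083

0.6083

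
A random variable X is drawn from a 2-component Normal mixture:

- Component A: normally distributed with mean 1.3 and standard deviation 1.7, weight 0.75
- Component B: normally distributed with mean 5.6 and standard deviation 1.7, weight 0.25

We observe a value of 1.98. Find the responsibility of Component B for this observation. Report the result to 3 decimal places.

0.036

Apply Bayes' rule: the posterior for each component is proportional to its prior times its likelihood at x.
Component likelihoods at x = 1.98:
  p_A = (1/(1.7·√(2π)))·exp(−(1.98−1.3)²/(2·1.7²)) = 0.234672·exp(-0.08000) = 0.216629
  p_B = (1/(1.7·√(2π)))·exp(−(1.98−5.6)²/(2·1.7²)) = 0.234672·exp(-2.26720) = 0.0243125
Prior × likelihood for each component:
  w_A·p_A = 0.75 × 0.216629 = 0.162472
  w_B·p_B = 0.25 × 0.0243125 = 0.00607813
Evidence: 0.162472 + 0.00607813 = 0.16855
So the posterior for Component B is 0.00607813 / 0.16855 ≈ 0.036.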